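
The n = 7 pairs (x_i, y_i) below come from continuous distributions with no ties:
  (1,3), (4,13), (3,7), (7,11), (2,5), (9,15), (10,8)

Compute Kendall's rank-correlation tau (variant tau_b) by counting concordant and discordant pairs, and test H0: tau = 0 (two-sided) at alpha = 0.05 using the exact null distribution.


Step 1: Enumerate the 21 unordered pairs (i,j) with i<j and classify each by sign(x_j-x_i) * sign(y_j-y_i).
  (1,2):dx=+3,dy=+10->C; (1,3):dx=+2,dy=+4->C; (1,4):dx=+6,dy=+8->C; (1,5):dx=+1,dy=+2->C
  (1,6):dx=+8,dy=+12->C; (1,7):dx=+9,dy=+5->C; (2,3):dx=-1,dy=-6->C; (2,4):dx=+3,dy=-2->D
  (2,5):dx=-2,dy=-8->C; (2,6):dx=+5,dy=+2->C; (2,7):dx=+6,dy=-5->D; (3,4):dx=+4,dy=+4->C
  (3,5):dx=-1,dy=-2->C; (3,6):dx=+6,dy=+8->C; (3,7):dx=+7,dy=+1->C; (4,5):dx=-5,dy=-6->C
  (4,6):dx=+2,dy=+4->C; (4,7):dx=+3,dy=-3->D; (5,6):dx=+7,dy=+10->C; (5,7):dx=+8,dy=+3->C
  (6,7):dx=+1,dy=-7->D
Step 2: C = 17, D = 4, total pairs = 21.
Step 3: tau = (C - D)/(n(n-1)/2) = (17 - 4)/21 = 0.619048.
Step 4: Exact two-sided p-value (enumerate n! = 5040 permutations of y under H0): p = 0.069048.
Step 5: alpha = 0.05. fail to reject H0.

tau_b = 0.6190 (C=17, D=4), p = 0.069048, fail to reject H0.


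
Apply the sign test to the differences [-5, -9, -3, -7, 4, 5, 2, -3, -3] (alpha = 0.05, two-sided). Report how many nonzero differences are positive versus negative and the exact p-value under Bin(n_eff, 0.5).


Step 1: Discard zero differences. Original n = 9; n_eff = number of nonzero differences = 9.
Nonzero differences (with sign): -5, -9, -3, -7, +4, +5, +2, -3, -3
Step 2: Count signs: positive = 3, negative = 6.
Step 3: Under H0: P(positive) = 0.5, so the number of positives S ~ Bin(9, 0.5).
Step 4: Two-sided exact p-value = sum of Bin(9,0.5) probabilities at or below the observed probability = 0.507812.
Step 5: alpha = 0.05. fail to reject H0.

n_eff = 9, pos = 3, neg = 6, p = 0.507812, fail to reject H0.


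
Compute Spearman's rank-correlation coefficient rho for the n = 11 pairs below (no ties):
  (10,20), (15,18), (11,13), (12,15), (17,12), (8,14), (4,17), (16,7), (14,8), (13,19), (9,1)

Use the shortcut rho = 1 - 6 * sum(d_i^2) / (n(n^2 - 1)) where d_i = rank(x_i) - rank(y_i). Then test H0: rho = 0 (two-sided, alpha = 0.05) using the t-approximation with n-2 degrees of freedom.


Step 1: Rank x and y separately (midranks; no ties here).
rank(x): 10->4, 15->9, 11->5, 12->6, 17->11, 8->2, 4->1, 16->10, 14->8, 13->7, 9->3
rank(y): 20->11, 18->9, 13->5, 15->7, 12->4, 14->6, 17->8, 7->2, 8->3, 19->10, 1->1
Step 2: d_i = R_x(i) - R_y(i); compute d_i^2.
  (4-11)^2=49, (9-9)^2=0, (5-5)^2=0, (6-7)^2=1, (11-4)^2=49, (2-6)^2=16, (1-8)^2=49, (10-2)^2=64, (8-3)^2=25, (7-10)^2=9, (3-1)^2=4
sum(d^2) = 266.
Step 3: rho = 1 - 6*266 / (11*(11^2 - 1)) = 1 - 1596/1320 = -0.209091.
Step 4: Under H0, t = rho * sqrt((n-2)/(1-rho^2)) = -0.6415 ~ t(9).
Step 5: Two-sided p-value from the t-distribution with 9 df = 0.537221.
Step 6: alpha = 0.05. fail to reject H0.

rho = -0.2091, p = 0.537221, fail to reject H0 at alpha = 0.05.


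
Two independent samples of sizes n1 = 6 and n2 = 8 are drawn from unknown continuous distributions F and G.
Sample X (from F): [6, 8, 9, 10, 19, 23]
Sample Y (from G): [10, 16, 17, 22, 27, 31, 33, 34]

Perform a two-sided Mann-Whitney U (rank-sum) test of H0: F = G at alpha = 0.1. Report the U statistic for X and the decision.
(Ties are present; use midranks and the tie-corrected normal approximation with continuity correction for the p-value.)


Step 1: Combine and sort all 14 observations; assign midranks.
sorted (value, group): (6,X), (8,X), (9,X), (10,X), (10,Y), (16,Y), (17,Y), (19,X), (22,Y), (23,X), (27,Y), (31,Y), (33,Y), (34,Y)
ranks: 6->1, 8->2, 9->3, 10->4.5, 10->4.5, 16->6, 17->7, 19->8, 22->9, 23->10, 27->11, 31->12, 33->13, 34->14
Step 2: Rank sum for X: R1 = 1 + 2 + 3 + 4.5 + 8 + 10 = 28.5.
Step 3: U_X = R1 - n1(n1+1)/2 = 28.5 - 6*7/2 = 28.5 - 21 = 7.5.
       U_Y = n1*n2 - U_X = 48 - 7.5 = 40.5.
Step 4: Ties are present, so use the tie-corrected normal approximation (with continuity correction) for the p-value.
Step 5: p-value = 0.038653; compare to alpha = 0.1. reject H0.

U_X = 7.5, p = 0.038653, reject H0 at alpha = 0.1.


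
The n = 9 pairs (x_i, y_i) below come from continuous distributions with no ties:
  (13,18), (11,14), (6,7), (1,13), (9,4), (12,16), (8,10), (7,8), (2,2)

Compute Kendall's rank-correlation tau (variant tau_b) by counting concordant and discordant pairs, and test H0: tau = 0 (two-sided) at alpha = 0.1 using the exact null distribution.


Step 1: Enumerate the 36 unordered pairs (i,j) with i<j and classify each by sign(x_j-x_i) * sign(y_j-y_i).
  (1,2):dx=-2,dy=-4->C; (1,3):dx=-7,dy=-11->C; (1,4):dx=-12,dy=-5->C; (1,5):dx=-4,dy=-14->C
  (1,6):dx=-1,dy=-2->C; (1,7):dx=-5,dy=-8->C; (1,8):dx=-6,dy=-10->C; (1,9):dx=-11,dy=-16->C
  (2,3):dx=-5,dy=-7->C; (2,4):dx=-10,dy=-1->C; (2,5):dx=-2,dy=-10->C; (2,6):dx=+1,dy=+2->C
  (2,7):dx=-3,dy=-4->C; (2,8):dx=-4,dy=-6->C; (2,9):dx=-9,dy=-12->C; (3,4):dx=-5,dy=+6->D
  (3,5):dx=+3,dy=-3->D; (3,6):dx=+6,dy=+9->C; (3,7):dx=+2,dy=+3->C; (3,8):dx=+1,dy=+1->C
  (3,9):dx=-4,dy=-5->C; (4,5):dx=+8,dy=-9->D; (4,6):dx=+11,dy=+3->C; (4,7):dx=+7,dy=-3->D
  (4,8):dx=+6,dy=-5->D; (4,9):dx=+1,dy=-11->D; (5,6):dx=+3,dy=+12->C; (5,7):dx=-1,dy=+6->D
  (5,8):dx=-2,dy=+4->D; (5,9):dx=-7,dy=-2->C; (6,7):dx=-4,dy=-6->C; (6,8):dx=-5,dy=-8->C
  (6,9):dx=-10,dy=-14->C; (7,8):dx=-1,dy=-2->C; (7,9):dx=-6,dy=-8->C; (8,9):dx=-5,dy=-6->C
Step 2: C = 28, D = 8, total pairs = 36.
Step 3: tau = (C - D)/(n(n-1)/2) = (28 - 8)/36 = 0.555556.
Step 4: Exact two-sided p-value (enumerate n! = 362880 permutations of y under H0): p = 0.044615.
Step 5: alpha = 0.1. reject H0.

tau_b = 0.5556 (C=28, D=8), p = 0.044615, reject H0.


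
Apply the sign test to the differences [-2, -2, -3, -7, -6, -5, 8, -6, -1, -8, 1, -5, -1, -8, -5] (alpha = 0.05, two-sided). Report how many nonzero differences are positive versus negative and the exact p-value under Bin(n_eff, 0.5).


Step 1: Discard zero differences. Original n = 15; n_eff = number of nonzero differences = 15.
Nonzero differences (with sign): -2, -2, -3, -7, -6, -5, +8, -6, -1, -8, +1, -5, -1, -8, -5
Step 2: Count signs: positive = 2, negative = 13.
Step 3: Under H0: P(positive) = 0.5, so the number of positives S ~ Bin(15, 0.5).
Step 4: Two-sided exact p-value = sum of Bin(15,0.5) probabilities at or below the observed probability = 0.007385.
Step 5: alpha = 0.05. reject H0.

n_eff = 15, pos = 2, neg = 13, p = 0.007385, reject H0.


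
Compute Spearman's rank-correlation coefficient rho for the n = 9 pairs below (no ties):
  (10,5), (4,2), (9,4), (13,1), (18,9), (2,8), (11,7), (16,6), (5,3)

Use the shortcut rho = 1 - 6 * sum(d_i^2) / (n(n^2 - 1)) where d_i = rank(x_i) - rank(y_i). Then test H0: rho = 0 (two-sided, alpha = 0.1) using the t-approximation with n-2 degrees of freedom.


Step 1: Rank x and y separately (midranks; no ties here).
rank(x): 10->5, 4->2, 9->4, 13->7, 18->9, 2->1, 11->6, 16->8, 5->3
rank(y): 5->5, 2->2, 4->4, 1->1, 9->9, 8->8, 7->7, 6->6, 3->3
Step 2: d_i = R_x(i) - R_y(i); compute d_i^2.
  (5-5)^2=0, (2-2)^2=0, (4-4)^2=0, (7-1)^2=36, (9-9)^2=0, (1-8)^2=49, (6-7)^2=1, (8-6)^2=4, (3-3)^2=0
sum(d^2) = 90.
Step 3: rho = 1 - 6*90 / (9*(9^2 - 1)) = 1 - 540/720 = 0.250000.
Step 4: Under H0, t = rho * sqrt((n-2)/(1-rho^2)) = 0.6831 ~ t(7).
Step 5: Two-sided p-value from the t-distribution with 7 df = 0.516490.
Step 6: alpha = 0.1. fail to reject H0.

rho = 0.2500, p = 0.516490, fail to reject H0 at alpha = 0.1.


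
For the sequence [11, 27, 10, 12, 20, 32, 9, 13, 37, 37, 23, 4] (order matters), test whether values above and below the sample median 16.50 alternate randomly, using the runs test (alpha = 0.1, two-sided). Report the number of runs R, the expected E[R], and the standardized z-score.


Step 1: Compute median = 16.50; label A = above, B = below.
Labels in order: BABBAABBAAAB  (n_A = 6, n_B = 6)
Step 2: Count runs R = 7.
Step 3: Under H0 (random ordering), E[R] = 2*n_A*n_B/(n_A+n_B) + 1 = 2*6*6/12 + 1 = 7.0000.
        Var[R] = 2*n_A*n_B*(2*n_A*n_B - n_A - n_B) / ((n_A+n_B)^2 * (n_A+n_B-1)) = 4320/1584 = 2.7273.
        SD[R] = 1.6514.
Step 4: R = E[R], so z = 0 with no continuity correction.
Step 5: Two-sided p-value via normal approximation = 2*(1 - Phi(|z|)) = 1.000000.
Step 6: alpha = 0.1. fail to reject H0.

R = 7, z = 0.0000, p = 1.000000, fail to reject H0.


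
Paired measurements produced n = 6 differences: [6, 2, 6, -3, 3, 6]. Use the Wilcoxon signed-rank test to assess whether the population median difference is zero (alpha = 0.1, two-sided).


Step 1: Drop any zero differences (none here) and take |d_i|.
|d| = [6, 2, 6, 3, 3, 6]
Step 2: Midrank |d_i| (ties get averaged ranks).
ranks: |6|->5, |2|->1, |6|->5, |3|->2.5, |3|->2.5, |6|->5
Step 3: Attach original signs; sum ranks with positive sign and with negative sign.
W+ = 5 + 1 + 5 + 2.5 + 5 = 18.5
W- = 2.5 = 2.5
(Check: W+ + W- = 21 should equal n(n+1)/2 = 21.)
Step 4: Test statistic W = min(W+, W-) = 2.5.
Step 5: Ties in |d|, so use the tie-corrected normal approximation.
        E[W] = n(n+1)/4 = 6*7/4 = 10.5.
        Tie groups: |d|=3 (t=2), |d|=6 (t=3); sum(t^3 - t) = 30.
        Var[W] = n(n+1)(2n+1)/24 - sum(t^3-t)/48 = 546/24 - 30/48 = 22.125.
        z = (W - E[W]) / sqrt(Var[W]) = (2.5 - 10.5) / 4.7037 = -1.7008.
        Two-sided p = 2*Phi(z) = 0.088984.
Step 6: alpha = 0.1. reject H0.

W+ = 18.5, W- = 2.5, W = min = 2.5, p = 0.088984, reject H0.


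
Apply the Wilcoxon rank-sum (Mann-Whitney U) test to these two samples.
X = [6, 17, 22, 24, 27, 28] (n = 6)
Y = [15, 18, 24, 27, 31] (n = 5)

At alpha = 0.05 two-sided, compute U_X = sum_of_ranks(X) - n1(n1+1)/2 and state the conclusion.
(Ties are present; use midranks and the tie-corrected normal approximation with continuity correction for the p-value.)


Step 1: Combine and sort all 11 observations; assign midranks.
sorted (value, group): (6,X), (15,Y), (17,X), (18,Y), (22,X), (24,X), (24,Y), (27,X), (27,Y), (28,X), (31,Y)
ranks: 6->1, 15->2, 17->3, 18->4, 22->5, 24->6.5, 24->6.5, 27->8.5, 27->8.5, 28->10, 31->11
Step 2: Rank sum for X: R1 = 1 + 3 + 5 + 6.5 + 8.5 + 10 = 34.
Step 3: U_X = R1 - n1(n1+1)/2 = 34 - 6*7/2 = 34 - 21 = 13.
       U_Y = n1*n2 - U_X = 30 - 13 = 17.
Step 4: Ties are present, so use the tie-corrected normal approximation (with continuity correction) for the p-value.
Step 5: p-value = 0.783228; compare to alpha = 0.05. fail to reject H0.

U_X = 13, p = 0.783228, fail to reject H0 at alpha = 0.05.


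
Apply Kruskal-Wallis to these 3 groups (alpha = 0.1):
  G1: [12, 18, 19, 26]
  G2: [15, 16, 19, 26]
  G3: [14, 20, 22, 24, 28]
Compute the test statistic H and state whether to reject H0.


Step 1: Combine all N = 13 observations and assign midranks.
sorted (value, group, rank): (12,G1,1), (14,G3,2), (15,G2,3), (16,G2,4), (18,G1,5), (19,G1,6.5), (19,G2,6.5), (20,G3,8), (22,G3,9), (24,G3,10), (26,G1,11.5), (26,G2,11.5), (28,G3,13)
Step 2: Sum ranks within each group.
R_1 = 24 (n_1 = 4)
R_2 = 25 (n_2 = 4)
R_3 = 42 (n_3 = 5)
Step 3: H = 12/(N(N+1)) * sum(R_i^2/n_i) - 3(N+1)
     = 12/(13*14) * (24^2/4 + 25^2/4 + 42^2/5) - 3*14
     = 0.065934 * 653.05 - 42
     = 1.058242.
Step 4: Ties present; correction factor C = 1 - 12/(13^3 - 13) = 0.994505. Corrected H = 1.058242 / 0.994505 = 1.064088.
Step 5: Under H0, H ~ chi^2(2); p-value = 0.587403.
Step 6: alpha = 0.1. fail to reject H0.

H = 1.0641, df = 2, p = 0.587403, fail to reject H0.


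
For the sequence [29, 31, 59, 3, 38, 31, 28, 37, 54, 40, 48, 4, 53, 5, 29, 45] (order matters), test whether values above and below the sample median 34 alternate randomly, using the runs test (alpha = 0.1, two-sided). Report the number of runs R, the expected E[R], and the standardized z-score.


Step 1: Compute median = 34; label A = above, B = below.
Labels in order: BBABABBAAAABABBA  (n_A = 8, n_B = 8)
Step 2: Count runs R = 10.
Step 3: Under H0 (random ordering), E[R] = 2*n_A*n_B/(n_A+n_B) + 1 = 2*8*8/16 + 1 = 9.0000.
        Var[R] = 2*n_A*n_B*(2*n_A*n_B - n_A - n_B) / ((n_A+n_B)^2 * (n_A+n_B-1)) = 14336/3840 = 3.7333.
        SD[R] = 1.9322.
Step 4: Continuity-corrected z = (R - 0.5 - E[R]) / SD[R] = (10 - 0.5 - 9.0000) / 1.9322 = 0.2588.
Step 5: Two-sided p-value via normal approximation = 2*(1 - Phi(|z|)) = 0.795809.
Step 6: alpha = 0.1. fail to reject H0.

R = 10, z = 0.2588, p = 0.795809, fail to reject H0.


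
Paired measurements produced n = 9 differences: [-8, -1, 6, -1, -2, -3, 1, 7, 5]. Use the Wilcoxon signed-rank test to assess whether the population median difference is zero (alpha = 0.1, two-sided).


Step 1: Drop any zero differences (none here) and take |d_i|.
|d| = [8, 1, 6, 1, 2, 3, 1, 7, 5]
Step 2: Midrank |d_i| (ties get averaged ranks).
ranks: |8|->9, |1|->2, |6|->7, |1|->2, |2|->4, |3|->5, |1|->2, |7|->8, |5|->6
Step 3: Attach original signs; sum ranks with positive sign and with negative sign.
W+ = 7 + 2 + 8 + 6 = 23
W- = 9 + 2 + 2 + 4 + 5 = 22
(Check: W+ + W- = 45 should equal n(n+1)/2 = 45.)
Step 4: Test statistic W = min(W+, W-) = 22.
Step 5: Ties in |d|, so use the tie-corrected normal approximation.
        E[W] = n(n+1)/4 = 9*10/4 = 22.5.
        Tie groups: |d|=1 (t=3); sum(t^3 - t) = 24.
        Var[W] = n(n+1)(2n+1)/24 - sum(t^3-t)/48 = 1710/24 - 24/48 = 70.75.
        z = (W - E[W]) / sqrt(Var[W]) = (22 - 22.5) / 8.4113 = -0.0594.
        Two-sided p = 2*Phi(z) = 0.952599.
Step 6: alpha = 0.1. fail to reject H0.

W+ = 23, W- = 22, W = min = 22, p = 0.952599, fail to reject H0.


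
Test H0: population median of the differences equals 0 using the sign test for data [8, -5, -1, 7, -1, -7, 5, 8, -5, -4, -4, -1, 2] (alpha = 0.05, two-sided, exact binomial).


Step 1: Discard zero differences. Original n = 13; n_eff = number of nonzero differences = 13.
Nonzero differences (with sign): +8, -5, -1, +7, -1, -7, +5, +8, -5, -4, -4, -1, +2
Step 2: Count signs: positive = 5, negative = 8.
Step 3: Under H0: P(positive) = 0.5, so the number of positives S ~ Bin(13, 0.5).
Step 4: Two-sided exact p-value = sum of Bin(13,0.5) probabilities at or below the observed probability = 0.581055.
Step 5: alpha = 0.05. fail to reject H0.

n_eff = 13, pos = 5, neg = 8, p = 0.581055, fail to reject H0.


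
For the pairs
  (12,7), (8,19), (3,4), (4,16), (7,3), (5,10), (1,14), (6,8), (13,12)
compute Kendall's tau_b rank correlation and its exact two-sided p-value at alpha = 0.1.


Step 1: Enumerate the 36 unordered pairs (i,j) with i<j and classify each by sign(x_j-x_i) * sign(y_j-y_i).
  (1,2):dx=-4,dy=+12->D; (1,3):dx=-9,dy=-3->C; (1,4):dx=-8,dy=+9->D; (1,5):dx=-5,dy=-4->C
  (1,6):dx=-7,dy=+3->D; (1,7):dx=-11,dy=+7->D; (1,8):dx=-6,dy=+1->D; (1,9):dx=+1,dy=+5->C
  (2,3):dx=-5,dy=-15->C; (2,4):dx=-4,dy=-3->C; (2,5):dx=-1,dy=-16->C; (2,6):dx=-3,dy=-9->C
  (2,7):dx=-7,dy=-5->C; (2,8):dx=-2,dy=-11->C; (2,9):dx=+5,dy=-7->D; (3,4):dx=+1,dy=+12->C
  (3,5):dx=+4,dy=-1->D; (3,6):dx=+2,dy=+6->C; (3,7):dx=-2,dy=+10->D; (3,8):dx=+3,dy=+4->C
  (3,9):dx=+10,dy=+8->C; (4,5):dx=+3,dy=-13->D; (4,6):dx=+1,dy=-6->D; (4,7):dx=-3,dy=-2->C
  (4,8):dx=+2,dy=-8->D; (4,9):dx=+9,dy=-4->D; (5,6):dx=-2,dy=+7->D; (5,7):dx=-6,dy=+11->D
  (5,8):dx=-1,dy=+5->D; (5,9):dx=+6,dy=+9->C; (6,7):dx=-4,dy=+4->D; (6,8):dx=+1,dy=-2->D
  (6,9):dx=+8,dy=+2->C; (7,8):dx=+5,dy=-6->D; (7,9):dx=+12,dy=-2->D; (8,9):dx=+7,dy=+4->C
Step 2: C = 17, D = 19, total pairs = 36.
Step 3: tau = (C - D)/(n(n-1)/2) = (17 - 19)/36 = -0.055556.
Step 4: Exact two-sided p-value (enumerate n! = 362880 permutations of y under H0): p = 0.919455.
Step 5: alpha = 0.1. fail to reject H0.

tau_b = -0.0556 (C=17, D=19), p = 0.919455, fail to reject H0.


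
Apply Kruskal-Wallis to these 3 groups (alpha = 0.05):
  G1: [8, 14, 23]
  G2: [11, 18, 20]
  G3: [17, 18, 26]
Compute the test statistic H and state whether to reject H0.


Step 1: Combine all N = 9 observations and assign midranks.
sorted (value, group, rank): (8,G1,1), (11,G2,2), (14,G1,3), (17,G3,4), (18,G2,5.5), (18,G3,5.5), (20,G2,7), (23,G1,8), (26,G3,9)
Step 2: Sum ranks within each group.
R_1 = 12 (n_1 = 3)
R_2 = 14.5 (n_2 = 3)
R_3 = 18.5 (n_3 = 3)
Step 3: H = 12/(N(N+1)) * sum(R_i^2/n_i) - 3(N+1)
     = 12/(9*10) * (12^2/3 + 14.5^2/3 + 18.5^2/3) - 3*10
     = 0.133333 * 232.167 - 30
     = 0.955556.
Step 4: Ties present; correction factor C = 1 - 6/(9^3 - 9) = 0.991667. Corrected H = 0.955556 / 0.991667 = 0.963585.
Step 5: Under H0, H ~ chi^2(2); p-value = 0.617675.
Step 6: alpha = 0.05. fail to reject H0.

H = 0.9636, df = 2, p = 0.617675, fail to reject H0.


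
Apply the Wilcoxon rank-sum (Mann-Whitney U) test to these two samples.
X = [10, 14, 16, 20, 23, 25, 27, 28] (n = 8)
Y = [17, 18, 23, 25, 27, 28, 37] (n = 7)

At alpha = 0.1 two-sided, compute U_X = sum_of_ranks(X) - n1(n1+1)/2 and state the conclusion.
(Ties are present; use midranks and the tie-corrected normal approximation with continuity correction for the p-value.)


Step 1: Combine and sort all 15 observations; assign midranks.
sorted (value, group): (10,X), (14,X), (16,X), (17,Y), (18,Y), (20,X), (23,X), (23,Y), (25,X), (25,Y), (27,X), (27,Y), (28,X), (28,Y), (37,Y)
ranks: 10->1, 14->2, 16->3, 17->4, 18->5, 20->6, 23->7.5, 23->7.5, 25->9.5, 25->9.5, 27->11.5, 27->11.5, 28->13.5, 28->13.5, 37->15
Step 2: Rank sum for X: R1 = 1 + 2 + 3 + 6 + 7.5 + 9.5 + 11.5 + 13.5 = 54.
Step 3: U_X = R1 - n1(n1+1)/2 = 54 - 8*9/2 = 54 - 36 = 18.
       U_Y = n1*n2 - U_X = 56 - 18 = 38.
Step 4: Ties are present, so use the tie-corrected normal approximation (with continuity correction) for the p-value.
Step 5: p-value = 0.269871; compare to alpha = 0.1. fail to reject H0.

U_X = 18, p = 0.269871, fail to reject H0 at alpha = 0.1.


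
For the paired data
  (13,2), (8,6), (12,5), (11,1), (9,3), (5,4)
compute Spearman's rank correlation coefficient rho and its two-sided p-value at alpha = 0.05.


Step 1: Rank x and y separately (midranks; no ties here).
rank(x): 13->6, 8->2, 12->5, 11->4, 9->3, 5->1
rank(y): 2->2, 6->6, 5->5, 1->1, 3->3, 4->4
Step 2: d_i = R_x(i) - R_y(i); compute d_i^2.
  (6-2)^2=16, (2-6)^2=16, (5-5)^2=0, (4-1)^2=9, (3-3)^2=0, (1-4)^2=9
sum(d^2) = 50.
Step 3: rho = 1 - 6*50 / (6*(6^2 - 1)) = 1 - 300/210 = -0.428571.
Step 4: Under H0, t = rho * sqrt((n-2)/(1-rho^2)) = -0.9487 ~ t(4).
Step 5: Two-sided p-value from the t-distribution with 4 df = 0.396501.
Step 6: alpha = 0.05. fail to reject H0.

rho = -0.4286, p = 0.396501, fail to reject H0 at alpha = 0.05.


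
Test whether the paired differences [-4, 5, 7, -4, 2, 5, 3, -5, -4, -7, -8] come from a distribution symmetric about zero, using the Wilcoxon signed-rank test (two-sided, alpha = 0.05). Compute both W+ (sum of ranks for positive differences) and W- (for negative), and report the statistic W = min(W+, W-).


Step 1: Drop any zero differences (none here) and take |d_i|.
|d| = [4, 5, 7, 4, 2, 5, 3, 5, 4, 7, 8]
Step 2: Midrank |d_i| (ties get averaged ranks).
ranks: |4|->4, |5|->7, |7|->9.5, |4|->4, |2|->1, |5|->7, |3|->2, |5|->7, |4|->4, |7|->9.5, |8|->11
Step 3: Attach original signs; sum ranks with positive sign and with negative sign.
W+ = 7 + 9.5 + 1 + 7 + 2 = 26.5
W- = 4 + 4 + 7 + 4 + 9.5 + 11 = 39.5
(Check: W+ + W- = 66 should equal n(n+1)/2 = 66.)
Step 4: Test statistic W = min(W+, W-) = 26.5.
Step 5: Ties in |d|, so use the tie-corrected normal approximation.
        E[W] = n(n+1)/4 = 11*12/4 = 33.
        Tie groups: |d|=4 (t=3), |d|=5 (t=3), |d|=7 (t=2); sum(t^3 - t) = 54.
        Var[W] = n(n+1)(2n+1)/24 - sum(t^3-t)/48 = 3036/24 - 54/48 = 125.375.
        z = (W - E[W]) / sqrt(Var[W]) = (26.5 - 33) / 11.1971 = -0.5805.
        Two-sided p = 2*Phi(z) = 0.561572.
Step 6: alpha = 0.05. fail to reject H0.

W+ = 26.5, W- = 39.5, W = min = 26.5, p = 0.561572, fail to reject H0.


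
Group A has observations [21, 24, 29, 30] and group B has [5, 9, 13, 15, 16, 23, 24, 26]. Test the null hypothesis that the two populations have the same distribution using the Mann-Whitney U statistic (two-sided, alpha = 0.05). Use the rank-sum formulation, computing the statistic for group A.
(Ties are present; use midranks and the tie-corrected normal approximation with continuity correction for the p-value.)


Step 1: Combine and sort all 12 observations; assign midranks.
sorted (value, group): (5,Y), (9,Y), (13,Y), (15,Y), (16,Y), (21,X), (23,Y), (24,X), (24,Y), (26,Y), (29,X), (30,X)
ranks: 5->1, 9->2, 13->3, 15->4, 16->5, 21->6, 23->7, 24->8.5, 24->8.5, 26->10, 29->11, 30->12
Step 2: Rank sum for X: R1 = 6 + 8.5 + 11 + 12 = 37.5.
Step 3: U_X = R1 - n1(n1+1)/2 = 37.5 - 4*5/2 = 37.5 - 10 = 27.5.
       U_Y = n1*n2 - U_X = 32 - 27.5 = 4.5.
Step 4: Ties are present, so use the tie-corrected normal approximation (with continuity correction) for the p-value.
Step 5: p-value = 0.061271; compare to alpha = 0.05. fail to reject H0.

U_X = 27.5, p = 0.061271, fail to reject H0 at alpha = 0.05.


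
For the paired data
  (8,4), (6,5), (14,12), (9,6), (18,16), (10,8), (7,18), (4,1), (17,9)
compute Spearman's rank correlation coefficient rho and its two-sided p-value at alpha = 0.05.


Step 1: Rank x and y separately (midranks; no ties here).
rank(x): 8->4, 6->2, 14->7, 9->5, 18->9, 10->6, 7->3, 4->1, 17->8
rank(y): 4->2, 5->3, 12->7, 6->4, 16->8, 8->5, 18->9, 1->1, 9->6
Step 2: d_i = R_x(i) - R_y(i); compute d_i^2.
  (4-2)^2=4, (2-3)^2=1, (7-7)^2=0, (5-4)^2=1, (9-8)^2=1, (6-5)^2=1, (3-9)^2=36, (1-1)^2=0, (8-6)^2=4
sum(d^2) = 48.
Step 3: rho = 1 - 6*48 / (9*(9^2 - 1)) = 1 - 288/720 = 0.600000.
Step 4: Under H0, t = rho * sqrt((n-2)/(1-rho^2)) = 1.9843 ~ t(7).
Step 5: Two-sided p-value from the t-distribution with 7 df = 0.087623.
Step 6: alpha = 0.05. fail to reject H0.

rho = 0.6000, p = 0.087623, fail to reject H0 at alpha = 0.05.


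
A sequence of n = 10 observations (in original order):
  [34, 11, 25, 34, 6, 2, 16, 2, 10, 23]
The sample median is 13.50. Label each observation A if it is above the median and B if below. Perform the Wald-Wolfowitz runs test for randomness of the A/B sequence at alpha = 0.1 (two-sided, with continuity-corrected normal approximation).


Step 1: Compute median = 13.50; label A = above, B = below.
Labels in order: ABAABBABBA  (n_A = 5, n_B = 5)
Step 2: Count runs R = 7.
Step 3: Under H0 (random ordering), E[R] = 2*n_A*n_B/(n_A+n_B) + 1 = 2*5*5/10 + 1 = 6.0000.
        Var[R] = 2*n_A*n_B*(2*n_A*n_B - n_A - n_B) / ((n_A+n_B)^2 * (n_A+n_B-1)) = 2000/900 = 2.2222.
        SD[R] = 1.4907.
Step 4: Continuity-corrected z = (R - 0.5 - E[R]) / SD[R] = (7 - 0.5 - 6.0000) / 1.4907 = 0.3354.
Step 5: Two-sided p-value via normal approximation = 2*(1 - Phi(|z|)) = 0.737316.
Step 6: alpha = 0.1. fail to reject H0.

R = 7, z = 0.3354, p = 0.737316, fail to reject H0.


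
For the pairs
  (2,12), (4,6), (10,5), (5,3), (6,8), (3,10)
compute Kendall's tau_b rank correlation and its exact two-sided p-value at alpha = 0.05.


Step 1: Enumerate the 15 unordered pairs (i,j) with i<j and classify each by sign(x_j-x_i) * sign(y_j-y_i).
  (1,2):dx=+2,dy=-6->D; (1,3):dx=+8,dy=-7->D; (1,4):dx=+3,dy=-9->D; (1,5):dx=+4,dy=-4->D
  (1,6):dx=+1,dy=-2->D; (2,3):dx=+6,dy=-1->D; (2,4):dx=+1,dy=-3->D; (2,5):dx=+2,dy=+2->C
  (2,6):dx=-1,dy=+4->D; (3,4):dx=-5,dy=-2->C; (3,5):dx=-4,dy=+3->D; (3,6):dx=-7,dy=+5->D
  (4,5):dx=+1,dy=+5->C; (4,6):dx=-2,dy=+7->D; (5,6):dx=-3,dy=+2->D
Step 2: C = 3, D = 12, total pairs = 15.
Step 3: tau = (C - D)/(n(n-1)/2) = (3 - 12)/15 = -0.600000.
Step 4: Exact two-sided p-value (enumerate n! = 720 permutations of y under H0): p = 0.136111.
Step 5: alpha = 0.05. fail to reject H0.

tau_b = -0.6000 (C=3, D=12), p = 0.136111, fail to reject H0.


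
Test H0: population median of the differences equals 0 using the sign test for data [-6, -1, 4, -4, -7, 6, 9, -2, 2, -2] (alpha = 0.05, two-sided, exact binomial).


Step 1: Discard zero differences. Original n = 10; n_eff = number of nonzero differences = 10.
Nonzero differences (with sign): -6, -1, +4, -4, -7, +6, +9, -2, +2, -2
Step 2: Count signs: positive = 4, negative = 6.
Step 3: Under H0: P(positive) = 0.5, so the number of positives S ~ Bin(10, 0.5).
Step 4: Two-sided exact p-value = sum of Bin(10,0.5) probabilities at or below the observed probability = 0.753906.
Step 5: alpha = 0.05. fail to reject H0.

n_eff = 10, pos = 4, neg = 6, p = 0.753906, fail to reject H0.


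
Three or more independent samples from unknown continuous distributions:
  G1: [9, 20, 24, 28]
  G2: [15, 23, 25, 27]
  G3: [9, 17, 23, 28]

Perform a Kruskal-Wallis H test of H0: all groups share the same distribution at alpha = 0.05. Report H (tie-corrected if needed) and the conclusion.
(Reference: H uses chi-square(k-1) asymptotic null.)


Step 1: Combine all N = 12 observations and assign midranks.
sorted (value, group, rank): (9,G1,1.5), (9,G3,1.5), (15,G2,3), (17,G3,4), (20,G1,5), (23,G2,6.5), (23,G3,6.5), (24,G1,8), (25,G2,9), (27,G2,10), (28,G1,11.5), (28,G3,11.5)
Step 2: Sum ranks within each group.
R_1 = 26 (n_1 = 4)
R_2 = 28.5 (n_2 = 4)
R_3 = 23.5 (n_3 = 4)
Step 3: H = 12/(N(N+1)) * sum(R_i^2/n_i) - 3(N+1)
     = 12/(12*13) * (26^2/4 + 28.5^2/4 + 23.5^2/4) - 3*13
     = 0.076923 * 510.125 - 39
     = 0.240385.
Step 4: Ties present; correction factor C = 1 - 18/(12^3 - 12) = 0.989510. Corrected H = 0.240385 / 0.989510 = 0.242933.
Step 5: Under H0, H ~ chi^2(2); p-value = 0.885621.
Step 6: alpha = 0.05. fail to reject H0.

H = 0.2429, df = 2, p = 0.885621, fail to reject H0.


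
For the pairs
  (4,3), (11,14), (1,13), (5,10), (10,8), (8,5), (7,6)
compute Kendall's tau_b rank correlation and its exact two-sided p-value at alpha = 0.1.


Step 1: Enumerate the 21 unordered pairs (i,j) with i<j and classify each by sign(x_j-x_i) * sign(y_j-y_i).
  (1,2):dx=+7,dy=+11->C; (1,3):dx=-3,dy=+10->D; (1,4):dx=+1,dy=+7->C; (1,5):dx=+6,dy=+5->C
  (1,6):dx=+4,dy=+2->C; (1,7):dx=+3,dy=+3->C; (2,3):dx=-10,dy=-1->C; (2,4):dx=-6,dy=-4->C
  (2,5):dx=-1,dy=-6->C; (2,6):dx=-3,dy=-9->C; (2,7):dx=-4,dy=-8->C; (3,4):dx=+4,dy=-3->D
  (3,5):dx=+9,dy=-5->D; (3,6):dx=+7,dy=-8->D; (3,7):dx=+6,dy=-7->D; (4,5):dx=+5,dy=-2->D
  (4,6):dx=+3,dy=-5->D; (4,7):dx=+2,dy=-4->D; (5,6):dx=-2,dy=-3->C; (5,7):dx=-3,dy=-2->C
  (6,7):dx=-1,dy=+1->D
Step 2: C = 12, D = 9, total pairs = 21.
Step 3: tau = (C - D)/(n(n-1)/2) = (12 - 9)/21 = 0.142857.
Step 4: Exact two-sided p-value (enumerate n! = 5040 permutations of y under H0): p = 0.772619.
Step 5: alpha = 0.1. fail to reject H0.

tau_b = 0.1429 (C=12, D=9), p = 0.772619, fail to reject H0.


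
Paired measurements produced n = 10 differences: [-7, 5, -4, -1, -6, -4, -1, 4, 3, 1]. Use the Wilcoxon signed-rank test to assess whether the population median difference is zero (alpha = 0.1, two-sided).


Step 1: Drop any zero differences (none here) and take |d_i|.
|d| = [7, 5, 4, 1, 6, 4, 1, 4, 3, 1]
Step 2: Midrank |d_i| (ties get averaged ranks).
ranks: |7|->10, |5|->8, |4|->6, |1|->2, |6|->9, |4|->6, |1|->2, |4|->6, |3|->4, |1|->2
Step 3: Attach original signs; sum ranks with positive sign and with negative sign.
W+ = 8 + 6 + 4 + 2 = 20
W- = 10 + 6 + 2 + 9 + 6 + 2 = 35
(Check: W+ + W- = 55 should equal n(n+1)/2 = 55.)
Step 4: Test statistic W = min(W+, W-) = 20.
Step 5: Ties in |d|, so use the tie-corrected normal approximation.
        E[W] = n(n+1)/4 = 10*11/4 = 27.5.
        Tie groups: |d|=1 (t=3), |d|=4 (t=3); sum(t^3 - t) = 48.
        Var[W] = n(n+1)(2n+1)/24 - sum(t^3-t)/48 = 2310/24 - 48/48 = 95.25.
        z = (W - E[W]) / sqrt(Var[W]) = (20 - 27.5) / 9.7596 = -0.7685.
        Two-sided p = 2*Phi(z) = 0.442206.
Step 6: alpha = 0.1. fail to reject H0.

W+ = 20, W- = 35, W = min = 20, p = 0.442206, fail to reject H0.


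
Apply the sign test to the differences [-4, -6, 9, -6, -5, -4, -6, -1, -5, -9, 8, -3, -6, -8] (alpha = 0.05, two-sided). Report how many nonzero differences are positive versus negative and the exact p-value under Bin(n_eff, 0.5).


Step 1: Discard zero differences. Original n = 14; n_eff = number of nonzero differences = 14.
Nonzero differences (with sign): -4, -6, +9, -6, -5, -4, -6, -1, -5, -9, +8, -3, -6, -8
Step 2: Count signs: positive = 2, negative = 12.
Step 3: Under H0: P(positive) = 0.5, so the number of positives S ~ Bin(14, 0.5).
Step 4: Two-sided exact p-value = sum of Bin(14,0.5) probabilities at or below the observed probability = 0.012939.
Step 5: alpha = 0.05. reject H0.

n_eff = 14, pos = 2, neg = 12, p = 0.012939, reject H0.


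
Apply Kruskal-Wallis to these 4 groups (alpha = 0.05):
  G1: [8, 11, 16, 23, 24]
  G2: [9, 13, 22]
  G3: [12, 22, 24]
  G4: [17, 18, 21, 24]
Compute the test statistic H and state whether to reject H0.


Step 1: Combine all N = 15 observations and assign midranks.
sorted (value, group, rank): (8,G1,1), (9,G2,2), (11,G1,3), (12,G3,4), (13,G2,5), (16,G1,6), (17,G4,7), (18,G4,8), (21,G4,9), (22,G2,10.5), (22,G3,10.5), (23,G1,12), (24,G1,14), (24,G3,14), (24,G4,14)
Step 2: Sum ranks within each group.
R_1 = 36 (n_1 = 5)
R_2 = 17.5 (n_2 = 3)
R_3 = 28.5 (n_3 = 3)
R_4 = 38 (n_4 = 4)
Step 3: H = 12/(N(N+1)) * sum(R_i^2/n_i) - 3(N+1)
     = 12/(15*16) * (36^2/5 + 17.5^2/3 + 28.5^2/3 + 38^2/4) - 3*16
     = 0.050000 * 993.033 - 48
     = 1.651667.
Step 4: Ties present; correction factor C = 1 - 30/(15^3 - 15) = 0.991071. Corrected H = 1.651667 / 0.991071 = 1.666547.
Step 5: Under H0, H ~ chi^2(3); p-value = 0.644397.
Step 6: alpha = 0.05. fail to reject H0.

H = 1.6665, df = 3, p = 0.644397, fail to reject H0.


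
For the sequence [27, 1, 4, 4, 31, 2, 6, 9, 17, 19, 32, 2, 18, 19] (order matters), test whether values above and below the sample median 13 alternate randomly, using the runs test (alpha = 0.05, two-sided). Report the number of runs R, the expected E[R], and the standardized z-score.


Step 1: Compute median = 13; label A = above, B = below.
Labels in order: ABBBABBBAAABAA  (n_A = 7, n_B = 7)
Step 2: Count runs R = 7.
Step 3: Under H0 (random ordering), E[R] = 2*n_A*n_B/(n_A+n_B) + 1 = 2*7*7/14 + 1 = 8.0000.
        Var[R] = 2*n_A*n_B*(2*n_A*n_B - n_A - n_B) / ((n_A+n_B)^2 * (n_A+n_B-1)) = 8232/2548 = 3.2308.
        SD[R] = 1.7974.
Step 4: Continuity-corrected z = (R + 0.5 - E[R]) / SD[R] = (7 + 0.5 - 8.0000) / 1.7974 = -0.2782.
Step 5: Two-sided p-value via normal approximation = 2*(1 - Phi(|z|)) = 0.780879.
Step 6: alpha = 0.05. fail to reject H0.

R = 7, z = -0.2782, p = 0.780879, fail to reject H0.


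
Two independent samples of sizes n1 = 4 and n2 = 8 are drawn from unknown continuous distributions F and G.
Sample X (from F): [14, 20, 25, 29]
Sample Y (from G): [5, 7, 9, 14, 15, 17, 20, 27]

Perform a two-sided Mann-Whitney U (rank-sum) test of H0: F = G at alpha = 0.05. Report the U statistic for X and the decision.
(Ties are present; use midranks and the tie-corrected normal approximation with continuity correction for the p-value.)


Step 1: Combine and sort all 12 observations; assign midranks.
sorted (value, group): (5,Y), (7,Y), (9,Y), (14,X), (14,Y), (15,Y), (17,Y), (20,X), (20,Y), (25,X), (27,Y), (29,X)
ranks: 5->1, 7->2, 9->3, 14->4.5, 14->4.5, 15->6, 17->7, 20->8.5, 20->8.5, 25->10, 27->11, 29->12
Step 2: Rank sum for X: R1 = 4.5 + 8.5 + 10 + 12 = 35.
Step 3: U_X = R1 - n1(n1+1)/2 = 35 - 4*5/2 = 35 - 10 = 25.
       U_Y = n1*n2 - U_X = 32 - 25 = 7.
Step 4: Ties are present, so use the tie-corrected normal approximation (with continuity correction) for the p-value.
Step 5: p-value = 0.147414; compare to alpha = 0.05. fail to reject H0.

U_X = 25, p = 0.147414, fail to reject H0 at alpha = 0.05.


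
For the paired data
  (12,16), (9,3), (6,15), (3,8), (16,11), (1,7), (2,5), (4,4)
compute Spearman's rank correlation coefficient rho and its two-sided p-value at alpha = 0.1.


Step 1: Rank x and y separately (midranks; no ties here).
rank(x): 12->7, 9->6, 6->5, 3->3, 16->8, 1->1, 2->2, 4->4
rank(y): 16->8, 3->1, 15->7, 8->5, 11->6, 7->4, 5->3, 4->2
Step 2: d_i = R_x(i) - R_y(i); compute d_i^2.
  (7-8)^2=1, (6-1)^2=25, (5-7)^2=4, (3-5)^2=4, (8-6)^2=4, (1-4)^2=9, (2-3)^2=1, (4-2)^2=4
sum(d^2) = 52.
Step 3: rho = 1 - 6*52 / (8*(8^2 - 1)) = 1 - 312/504 = 0.380952.
Step 4: Under H0, t = rho * sqrt((n-2)/(1-rho^2)) = 1.0092 ~ t(6).
Step 5: Two-sided p-value from the t-distribution with 6 df = 0.351813.
Step 6: alpha = 0.1. fail to reject H0.

rho = 0.3810, p = 0.351813, fail to reject H0 at alpha = 0.1.


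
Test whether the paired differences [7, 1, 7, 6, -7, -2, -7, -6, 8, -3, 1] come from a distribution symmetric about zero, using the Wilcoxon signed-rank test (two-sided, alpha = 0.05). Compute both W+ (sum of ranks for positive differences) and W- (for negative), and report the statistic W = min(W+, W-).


Step 1: Drop any zero differences (none here) and take |d_i|.
|d| = [7, 1, 7, 6, 7, 2, 7, 6, 8, 3, 1]
Step 2: Midrank |d_i| (ties get averaged ranks).
ranks: |7|->8.5, |1|->1.5, |7|->8.5, |6|->5.5, |7|->8.5, |2|->3, |7|->8.5, |6|->5.5, |8|->11, |3|->4, |1|->1.5
Step 3: Attach original signs; sum ranks with positive sign and with negative sign.
W+ = 8.5 + 1.5 + 8.5 + 5.5 + 11 + 1.5 = 36.5
W- = 8.5 + 3 + 8.5 + 5.5 + 4 = 29.5
(Check: W+ + W- = 66 should equal n(n+1)/2 = 66.)
Step 4: Test statistic W = min(W+, W-) = 29.5.
Step 5: Ties in |d|, so use the tie-corrected normal approximation.
        E[W] = n(n+1)/4 = 11*12/4 = 33.
        Tie groups: |d|=1 (t=2), |d|=6 (t=2), |d|=7 (t=4); sum(t^3 - t) = 72.
        Var[W] = n(n+1)(2n+1)/24 - sum(t^3-t)/48 = 3036/24 - 72/48 = 125.
        z = (W - E[W]) / sqrt(Var[W]) = (29.5 - 33) / 11.1803 = -0.3130.
        Two-sided p = 2*Phi(z) = 0.754243.
Step 6: alpha = 0.05. fail to reject H0.

W+ = 36.5, W- = 29.5, W = min = 29.5, p = 0.754243, fail to reject H0.


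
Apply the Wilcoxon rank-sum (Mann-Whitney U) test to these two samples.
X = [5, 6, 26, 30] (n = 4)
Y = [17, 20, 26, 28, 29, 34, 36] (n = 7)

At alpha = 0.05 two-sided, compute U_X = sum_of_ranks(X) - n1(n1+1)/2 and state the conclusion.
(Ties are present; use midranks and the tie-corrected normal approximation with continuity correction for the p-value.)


Step 1: Combine and sort all 11 observations; assign midranks.
sorted (value, group): (5,X), (6,X), (17,Y), (20,Y), (26,X), (26,Y), (28,Y), (29,Y), (30,X), (34,Y), (36,Y)
ranks: 5->1, 6->2, 17->3, 20->4, 26->5.5, 26->5.5, 28->7, 29->8, 30->9, 34->10, 36->11
Step 2: Rank sum for X: R1 = 1 + 2 + 5.5 + 9 = 17.5.
Step 3: U_X = R1 - n1(n1+1)/2 = 17.5 - 4*5/2 = 17.5 - 10 = 7.5.
       U_Y = n1*n2 - U_X = 28 - 7.5 = 20.5.
Step 4: Ties are present, so use the tie-corrected normal approximation (with continuity correction) for the p-value.
Step 5: p-value = 0.255756; compare to alpha = 0.05. fail to reject H0.

U_X = 7.5, p = 0.255756, fail to reject H0 at alpha = 0.05.


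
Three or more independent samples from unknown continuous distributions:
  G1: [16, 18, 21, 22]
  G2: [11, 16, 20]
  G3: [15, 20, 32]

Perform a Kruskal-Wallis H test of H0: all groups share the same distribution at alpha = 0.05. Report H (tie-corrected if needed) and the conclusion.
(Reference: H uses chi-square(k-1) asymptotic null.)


Step 1: Combine all N = 10 observations and assign midranks.
sorted (value, group, rank): (11,G2,1), (15,G3,2), (16,G1,3.5), (16,G2,3.5), (18,G1,5), (20,G2,6.5), (20,G3,6.5), (21,G1,8), (22,G1,9), (32,G3,10)
Step 2: Sum ranks within each group.
R_1 = 25.5 (n_1 = 4)
R_2 = 11 (n_2 = 3)
R_3 = 18.5 (n_3 = 3)
Step 3: H = 12/(N(N+1)) * sum(R_i^2/n_i) - 3(N+1)
     = 12/(10*11) * (25.5^2/4 + 11^2/3 + 18.5^2/3) - 3*11
     = 0.109091 * 316.979 - 33
     = 1.579545.
Step 4: Ties present; correction factor C = 1 - 12/(10^3 - 10) = 0.987879. Corrected H = 1.579545 / 0.987879 = 1.598926.
Step 5: Under H0, H ~ chi^2(2); p-value = 0.449570.
Step 6: alpha = 0.05. fail to reject H0.

H = 1.5989, df = 2, p = 0.449570, fail to reject H0.


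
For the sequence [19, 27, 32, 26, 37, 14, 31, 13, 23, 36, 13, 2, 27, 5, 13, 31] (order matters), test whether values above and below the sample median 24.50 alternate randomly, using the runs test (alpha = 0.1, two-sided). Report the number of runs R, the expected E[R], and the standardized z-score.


Step 1: Compute median = 24.50; label A = above, B = below.
Labels in order: BAAAABABBABBABBA  (n_A = 8, n_B = 8)
Step 2: Count runs R = 10.
Step 3: Under H0 (random ordering), E[R] = 2*n_A*n_B/(n_A+n_B) + 1 = 2*8*8/16 + 1 = 9.0000.
        Var[R] = 2*n_A*n_B*(2*n_A*n_B - n_A - n_B) / ((n_A+n_B)^2 * (n_A+n_B-1)) = 14336/3840 = 3.7333.
        SD[R] = 1.9322.
Step 4: Continuity-corrected z = (R - 0.5 - E[R]) / SD[R] = (10 - 0.5 - 9.0000) / 1.9322 = 0.2588.
Step 5: Two-sided p-value via normal approximation = 2*(1 - Phi(|z|)) = 0.795809.
Step 6: alpha = 0.1. fail to reject H0.

R = 10, z = 0.2588, p = 0.795809, fail to reject H0.


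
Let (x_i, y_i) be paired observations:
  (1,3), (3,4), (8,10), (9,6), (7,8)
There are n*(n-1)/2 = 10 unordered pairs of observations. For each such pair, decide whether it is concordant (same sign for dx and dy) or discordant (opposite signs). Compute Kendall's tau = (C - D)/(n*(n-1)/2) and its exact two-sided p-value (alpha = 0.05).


Step 1: Enumerate the 10 unordered pairs (i,j) with i<j and classify each by sign(x_j-x_i) * sign(y_j-y_i).
  (1,2):dx=+2,dy=+1->C; (1,3):dx=+7,dy=+7->C; (1,4):dx=+8,dy=+3->C; (1,5):dx=+6,dy=+5->C
  (2,3):dx=+5,dy=+6->C; (2,4):dx=+6,dy=+2->C; (2,5):dx=+4,dy=+4->C; (3,4):dx=+1,dy=-4->D
  (3,5):dx=-1,dy=-2->C; (4,5):dx=-2,dy=+2->D
Step 2: C = 8, D = 2, total pairs = 10.
Step 3: tau = (C - D)/(n(n-1)/2) = (8 - 2)/10 = 0.600000.
Step 4: Exact two-sided p-value (enumerate n! = 120 permutations of y under H0): p = 0.233333.
Step 5: alpha = 0.05. fail to reject H0.

tau_b = 0.6000 (C=8, D=2), p = 0.233333, fail to reject H0.


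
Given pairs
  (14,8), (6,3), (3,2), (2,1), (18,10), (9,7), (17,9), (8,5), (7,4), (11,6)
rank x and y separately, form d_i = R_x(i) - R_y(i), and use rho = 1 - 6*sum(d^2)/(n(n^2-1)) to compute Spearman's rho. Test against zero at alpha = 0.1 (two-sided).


Step 1: Rank x and y separately (midranks; no ties here).
rank(x): 14->8, 6->3, 3->2, 2->1, 18->10, 9->6, 17->9, 8->5, 7->4, 11->7
rank(y): 8->8, 3->3, 2->2, 1->1, 10->10, 7->7, 9->9, 5->5, 4->4, 6->6
Step 2: d_i = R_x(i) - R_y(i); compute d_i^2.
  (8-8)^2=0, (3-3)^2=0, (2-2)^2=0, (1-1)^2=0, (10-10)^2=0, (6-7)^2=1, (9-9)^2=0, (5-5)^2=0, (4-4)^2=0, (7-6)^2=1
sum(d^2) = 2.
Step 3: rho = 1 - 6*2 / (10*(10^2 - 1)) = 1 - 12/990 = 0.987879.
Step 4: Under H0, t = rho * sqrt((n-2)/(1-rho^2)) = 18.0003 ~ t(8).
Step 5: Two-sided p-value from the t-distribution with 8 df = 0.000000.
Step 6: alpha = 0.1. reject H0.

rho = 0.9879, p = 0.000000, reject H0 at alpha = 0.1.


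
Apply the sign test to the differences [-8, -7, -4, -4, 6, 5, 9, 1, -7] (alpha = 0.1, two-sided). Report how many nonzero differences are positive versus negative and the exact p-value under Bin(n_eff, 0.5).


Step 1: Discard zero differences. Original n = 9; n_eff = number of nonzero differences = 9.
Nonzero differences (with sign): -8, -7, -4, -4, +6, +5, +9, +1, -7
Step 2: Count signs: positive = 4, negative = 5.
Step 3: Under H0: P(positive) = 0.5, so the number of positives S ~ Bin(9, 0.5).
Step 4: Two-sided exact p-value = sum of Bin(9,0.5) probabilities at or below the observed probability = 1.000000.
Step 5: alpha = 0.1. fail to reject H0.

n_eff = 9, pos = 4, neg = 5, p = 1.000000, fail to reject H0.


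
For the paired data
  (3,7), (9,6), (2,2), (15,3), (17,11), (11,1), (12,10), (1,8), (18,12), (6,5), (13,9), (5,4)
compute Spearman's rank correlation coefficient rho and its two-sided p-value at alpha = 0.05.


Step 1: Rank x and y separately (midranks; no ties here).
rank(x): 3->3, 9->6, 2->2, 15->10, 17->11, 11->7, 12->8, 1->1, 18->12, 6->5, 13->9, 5->4
rank(y): 7->7, 6->6, 2->2, 3->3, 11->11, 1->1, 10->10, 8->8, 12->12, 5->5, 9->9, 4->4
Step 2: d_i = R_x(i) - R_y(i); compute d_i^2.
  (3-7)^2=16, (6-6)^2=0, (2-2)^2=0, (10-3)^2=49, (11-11)^2=0, (7-1)^2=36, (8-10)^2=4, (1-8)^2=49, (12-12)^2=0, (5-5)^2=0, (9-9)^2=0, (4-4)^2=0
sum(d^2) = 154.
Step 3: rho = 1 - 6*154 / (12*(12^2 - 1)) = 1 - 924/1716 = 0.461538.
Step 4: Under H0, t = rho * sqrt((n-2)/(1-rho^2)) = 1.6452 ~ t(10).
Step 5: Two-sided p-value from the t-distribution with 10 df = 0.130948.
Step 6: alpha = 0.05. fail to reject H0.

rho = 0.4615, p = 0.130948, fail to reject H0 at alpha = 0.05.


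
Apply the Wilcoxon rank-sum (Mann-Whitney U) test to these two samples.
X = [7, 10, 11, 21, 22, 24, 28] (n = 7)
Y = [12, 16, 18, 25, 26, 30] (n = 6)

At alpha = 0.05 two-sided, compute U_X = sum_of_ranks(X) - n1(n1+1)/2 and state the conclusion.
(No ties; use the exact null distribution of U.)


Step 1: Combine and sort all 13 observations; assign midranks.
sorted (value, group): (7,X), (10,X), (11,X), (12,Y), (16,Y), (18,Y), (21,X), (22,X), (24,X), (25,Y), (26,Y), (28,X), (30,Y)
ranks: 7->1, 10->2, 11->3, 12->4, 16->5, 18->6, 21->7, 22->8, 24->9, 25->10, 26->11, 28->12, 30->13
Step 2: Rank sum for X: R1 = 1 + 2 + 3 + 7 + 8 + 9 + 12 = 42.
Step 3: U_X = R1 - n1(n1+1)/2 = 42 - 7*8/2 = 42 - 28 = 14.
       U_Y = n1*n2 - U_X = 42 - 14 = 28.
Step 4: No ties, so the exact null distribution of U (based on enumerating the C(13,7) = 1716 equally likely rank assignments) gives the two-sided p-value.
Step 5: p-value = 0.365967; compare to alpha = 0.05. fail to reject H0.

U_X = 14, p = 0.365967, fail to reject H0 at alpha = 0.05.
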